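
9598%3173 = 79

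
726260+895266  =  1621526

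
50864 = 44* 1156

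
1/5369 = 1/5369 = 0.00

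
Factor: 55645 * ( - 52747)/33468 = -2935106815/33468=- 2^( - 2 )*3^( -1)*5^1 *31^1*359^1*2789^( - 1)*52747^1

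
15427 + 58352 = 73779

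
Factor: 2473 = 2473^1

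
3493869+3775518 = 7269387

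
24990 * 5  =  124950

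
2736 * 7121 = 19483056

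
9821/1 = 9821=9821.00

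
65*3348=217620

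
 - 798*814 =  - 649572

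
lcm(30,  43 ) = 1290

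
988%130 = 78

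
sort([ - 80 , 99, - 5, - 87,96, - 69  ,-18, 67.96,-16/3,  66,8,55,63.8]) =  [  -  87, - 80,-69,  -  18,  -  16/3,  -  5, 8, 55, 63.8,66 , 67.96,  96, 99] 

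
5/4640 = 1/928 = 0.00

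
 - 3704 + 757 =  - 2947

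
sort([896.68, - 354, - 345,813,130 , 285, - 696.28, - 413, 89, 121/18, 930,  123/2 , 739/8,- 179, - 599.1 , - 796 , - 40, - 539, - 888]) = [-888, - 796, - 696.28,  -  599.1, - 539,-413, - 354,- 345, - 179,-40, 121/18,123/2, 89, 739/8,130 , 285,813,896.68,930]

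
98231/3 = 98231/3 = 32743.67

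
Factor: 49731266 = 2^1*13^1*1912741^1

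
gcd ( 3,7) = 1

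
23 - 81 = - 58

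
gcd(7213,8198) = 1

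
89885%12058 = 5479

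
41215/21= 41215/21= 1962.62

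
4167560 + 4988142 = 9155702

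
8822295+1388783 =10211078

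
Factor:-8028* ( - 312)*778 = 1948684608 = 2^6*3^3*13^1*223^1*389^1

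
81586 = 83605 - 2019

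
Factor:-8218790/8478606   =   - 4109395/4239303  =  - 3^ (-1 )*5^1*349^( - 1 )*4049^( - 1 )*821879^1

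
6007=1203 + 4804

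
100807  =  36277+64530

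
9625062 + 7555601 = 17180663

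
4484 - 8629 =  - 4145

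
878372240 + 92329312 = 970701552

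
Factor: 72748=2^2 * 13^1 * 1399^1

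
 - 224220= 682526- 906746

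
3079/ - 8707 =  -1 +5628/8707 = -0.35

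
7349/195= 7349/195= 37.69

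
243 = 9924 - 9681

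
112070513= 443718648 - 331648135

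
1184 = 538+646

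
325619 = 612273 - 286654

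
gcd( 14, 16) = 2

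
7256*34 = 246704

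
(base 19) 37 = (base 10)64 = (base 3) 2101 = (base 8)100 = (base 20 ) 34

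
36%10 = 6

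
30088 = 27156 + 2932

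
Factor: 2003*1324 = 2651972= 2^2*331^1*2003^1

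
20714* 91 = 1884974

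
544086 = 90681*6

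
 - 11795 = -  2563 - 9232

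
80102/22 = 3641 = 3641.00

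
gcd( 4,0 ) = 4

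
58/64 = 29/32 = 0.91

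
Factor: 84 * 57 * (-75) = -359100= -2^2  *  3^3* 5^2 * 7^1*19^1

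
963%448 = 67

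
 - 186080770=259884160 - 445964930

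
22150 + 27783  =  49933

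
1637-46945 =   -  45308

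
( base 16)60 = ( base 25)3l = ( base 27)3F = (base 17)5B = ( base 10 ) 96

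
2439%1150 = 139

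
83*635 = 52705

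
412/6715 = 412/6715 = 0.06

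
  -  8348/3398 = -4174/1699 = -2.46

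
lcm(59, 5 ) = 295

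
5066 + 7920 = 12986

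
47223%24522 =22701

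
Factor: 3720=2^3*3^1 * 5^1*31^1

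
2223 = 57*39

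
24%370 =24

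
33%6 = 3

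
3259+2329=5588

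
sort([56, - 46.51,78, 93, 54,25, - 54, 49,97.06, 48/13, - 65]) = [ - 65, -54 , - 46.51,48/13, 25,  49, 54, 56 , 78,93, 97.06 ]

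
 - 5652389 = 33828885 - 39481274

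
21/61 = 21/61 = 0.34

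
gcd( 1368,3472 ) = 8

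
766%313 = 140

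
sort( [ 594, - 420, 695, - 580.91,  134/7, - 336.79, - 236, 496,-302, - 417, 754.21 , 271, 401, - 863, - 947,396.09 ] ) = [ - 947,-863, - 580.91, - 420, - 417 , - 336.79, - 302, - 236, 134/7,271, 396.09,  401, 496,594, 695, 754.21 ]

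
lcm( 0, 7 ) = 0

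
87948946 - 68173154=19775792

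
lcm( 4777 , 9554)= 9554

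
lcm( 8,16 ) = 16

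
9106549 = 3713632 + 5392917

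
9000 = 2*4500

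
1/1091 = 1/1091 =0.00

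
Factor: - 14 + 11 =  - 3^1 = -3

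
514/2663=514/2663 = 0.19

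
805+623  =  1428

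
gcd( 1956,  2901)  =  3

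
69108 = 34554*2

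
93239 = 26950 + 66289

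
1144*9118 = 10430992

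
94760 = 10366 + 84394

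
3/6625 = 3/6625 = 0.00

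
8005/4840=1+633/968= 1.65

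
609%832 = 609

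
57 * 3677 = 209589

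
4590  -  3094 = 1496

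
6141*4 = 24564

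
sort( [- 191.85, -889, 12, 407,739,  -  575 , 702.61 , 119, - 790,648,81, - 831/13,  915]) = [  -  889, - 790, - 575, - 191.85, - 831/13, 12, 81 , 119,407,648,702.61, 739, 915]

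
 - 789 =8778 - 9567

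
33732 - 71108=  - 37376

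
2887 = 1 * 2887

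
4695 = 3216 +1479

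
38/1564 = 19/782 =0.02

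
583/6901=583/6901 = 0.08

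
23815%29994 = 23815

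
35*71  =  2485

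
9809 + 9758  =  19567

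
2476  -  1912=564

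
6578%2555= 1468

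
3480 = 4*870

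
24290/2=12145 = 12145.00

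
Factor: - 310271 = -13^1* 29^1*823^1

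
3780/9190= 378/919 = 0.41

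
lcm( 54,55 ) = 2970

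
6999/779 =8+ 767/779= 8.98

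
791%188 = 39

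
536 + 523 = 1059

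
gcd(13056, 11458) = 34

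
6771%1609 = 335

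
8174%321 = 149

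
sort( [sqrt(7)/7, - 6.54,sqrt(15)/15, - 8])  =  [ - 8, - 6.54 , sqrt(15 ) /15,  sqrt( 7) /7 ] 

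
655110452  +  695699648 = 1350810100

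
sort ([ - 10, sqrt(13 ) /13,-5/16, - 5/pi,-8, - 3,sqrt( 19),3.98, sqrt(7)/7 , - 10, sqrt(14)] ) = [ - 10, - 10,  -  8, - 3, - 5/pi, - 5/16, sqrt ( 13)/13, sqrt(7)/7,sqrt( 14), 3.98, sqrt( 19)]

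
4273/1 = 4273 = 4273.00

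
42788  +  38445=81233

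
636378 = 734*867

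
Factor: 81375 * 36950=3006806250 = 2^1 * 3^1*5^5 * 7^1*31^1 *739^1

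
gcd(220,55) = 55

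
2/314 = 1/157 = 0.01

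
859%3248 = 859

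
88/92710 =44/46355 = 0.00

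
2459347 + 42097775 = 44557122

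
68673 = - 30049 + 98722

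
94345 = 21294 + 73051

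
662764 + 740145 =1402909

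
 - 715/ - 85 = 8 + 7/17=8.41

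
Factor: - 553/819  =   - 79/117 = - 3^(-2)*13^( - 1 ) * 79^1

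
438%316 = 122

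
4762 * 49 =233338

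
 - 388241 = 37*( - 10493)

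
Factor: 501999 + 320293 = 822292 =2^2 * 241^1 * 853^1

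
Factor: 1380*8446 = 11655480 = 2^3*3^1*5^1 * 23^1*41^1  *103^1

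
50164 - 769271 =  - 719107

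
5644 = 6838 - 1194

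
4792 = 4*1198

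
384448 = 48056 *8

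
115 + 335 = 450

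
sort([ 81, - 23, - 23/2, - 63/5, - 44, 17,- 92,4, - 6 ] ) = [ - 92 , - 44, - 23, - 63/5,-23/2, - 6, 4, 17,81] 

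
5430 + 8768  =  14198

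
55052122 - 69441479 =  - 14389357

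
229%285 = 229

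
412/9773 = 412/9773 = 0.04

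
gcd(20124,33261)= 3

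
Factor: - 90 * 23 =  - 2070 = - 2^1*3^2*5^1*23^1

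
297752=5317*56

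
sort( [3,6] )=[3, 6]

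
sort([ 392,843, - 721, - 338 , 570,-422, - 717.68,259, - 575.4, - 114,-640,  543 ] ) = [ - 721, - 717.68, - 640,-575.4,-422, - 338, - 114, 259,392,543,  570,843] 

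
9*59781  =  538029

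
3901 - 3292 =609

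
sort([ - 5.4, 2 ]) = [  -  5.4, 2] 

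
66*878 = 57948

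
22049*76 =1675724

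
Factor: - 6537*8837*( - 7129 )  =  3^1*2179^1 *7129^1*8837^1 =411824286501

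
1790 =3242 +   -  1452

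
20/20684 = 5/5171 = 0.00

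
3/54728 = 3/54728 = 0.00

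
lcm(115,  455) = 10465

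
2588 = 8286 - 5698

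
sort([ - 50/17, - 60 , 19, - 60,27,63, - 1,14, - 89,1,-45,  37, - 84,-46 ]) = [-89, - 84, - 60 , - 60, - 46,  -  45, - 50/17, - 1,1,14,19,27, 37, 63]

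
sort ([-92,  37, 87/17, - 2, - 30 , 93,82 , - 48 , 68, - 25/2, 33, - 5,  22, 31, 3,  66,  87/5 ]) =[ - 92, - 48, - 30,- 25/2, - 5, - 2  ,  3, 87/17, 87/5, 22,  31 , 33, 37,66, 68, 82,93] 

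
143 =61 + 82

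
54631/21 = 2601 + 10/21 = 2601.48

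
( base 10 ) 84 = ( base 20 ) 44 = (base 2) 1010100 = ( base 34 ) 2g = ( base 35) 2e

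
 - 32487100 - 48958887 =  - 81445987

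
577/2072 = 577/2072 = 0.28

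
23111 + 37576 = 60687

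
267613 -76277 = 191336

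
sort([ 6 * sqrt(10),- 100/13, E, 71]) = [ - 100/13, E, 6*sqrt( 10), 71] 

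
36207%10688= 4143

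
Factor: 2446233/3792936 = 815411/1264312 = 2^( - 3 )*7^( - 1 )*107^( - 1)*211^(-1) * 815411^1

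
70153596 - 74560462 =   -  4406866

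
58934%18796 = 2546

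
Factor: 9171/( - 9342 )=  - 2^ (-1) *3^( - 1 ) * 173^ ( - 1)*1019^1 =-  1019/1038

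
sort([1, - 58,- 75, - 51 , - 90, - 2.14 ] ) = [ - 90,- 75, - 58, - 51, - 2.14, 1]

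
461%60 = 41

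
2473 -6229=-3756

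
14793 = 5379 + 9414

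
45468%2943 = 1323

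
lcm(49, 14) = 98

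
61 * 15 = 915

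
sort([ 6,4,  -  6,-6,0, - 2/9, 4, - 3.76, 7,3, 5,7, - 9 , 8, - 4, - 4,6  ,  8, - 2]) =[ - 9, - 6,  -  6, - 4, - 4, - 3.76, - 2, - 2/9,0 , 3,4,  4,5 , 6,6,7,7,8,8]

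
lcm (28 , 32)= 224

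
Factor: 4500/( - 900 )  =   - 5 = - 5^1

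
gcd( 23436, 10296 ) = 36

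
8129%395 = 229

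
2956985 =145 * 20393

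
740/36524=185/9131 = 0.02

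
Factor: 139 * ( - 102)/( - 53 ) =2^1*3^1*17^1*53^( - 1) * 139^1 = 14178/53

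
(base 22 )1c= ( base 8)42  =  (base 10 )34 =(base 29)15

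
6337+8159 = 14496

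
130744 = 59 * 2216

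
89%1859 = 89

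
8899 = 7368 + 1531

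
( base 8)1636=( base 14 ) 4A2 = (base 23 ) 1H6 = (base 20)266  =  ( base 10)926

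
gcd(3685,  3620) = 5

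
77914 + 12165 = 90079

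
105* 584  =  61320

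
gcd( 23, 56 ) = 1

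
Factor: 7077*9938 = 2^1*3^1*7^1*337^1* 4969^1=70331226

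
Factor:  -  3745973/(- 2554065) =3^( - 3 )*5^(  -  1 )*7^1*11^1*18919^( - 1 )*48649^1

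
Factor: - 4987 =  - 4987^1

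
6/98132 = 3/49066  =  0.00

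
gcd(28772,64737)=7193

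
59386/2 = 29693= 29693.00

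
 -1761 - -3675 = 1914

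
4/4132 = 1/1033 = 0.00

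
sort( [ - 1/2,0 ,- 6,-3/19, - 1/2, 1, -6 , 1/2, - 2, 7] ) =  [ - 6,  -  6, - 2 ,-1/2, - 1/2 , - 3/19, 0,1/2,1,7 ] 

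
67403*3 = 202209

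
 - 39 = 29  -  68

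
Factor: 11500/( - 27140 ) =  - 5^2*59^( - 1) = - 25/59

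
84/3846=14/641= 0.02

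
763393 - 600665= 162728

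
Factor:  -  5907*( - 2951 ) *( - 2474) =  - 43125672018 =- 2^1 *3^1*11^1*13^1*179^1*227^1*1237^1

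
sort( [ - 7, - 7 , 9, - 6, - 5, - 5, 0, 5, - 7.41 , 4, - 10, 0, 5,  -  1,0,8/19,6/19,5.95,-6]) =[- 10, -7.41, - 7 , - 7, - 6, - 6, - 5 , - 5, -1,  0,0,  0, 6/19, 8/19 , 4,  5 , 5,  5.95, 9] 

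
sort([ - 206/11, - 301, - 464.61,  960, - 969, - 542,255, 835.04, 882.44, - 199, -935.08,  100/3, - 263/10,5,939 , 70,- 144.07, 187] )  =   [- 969,-935.08, - 542, - 464.61,-301, - 199, - 144.07,-263/10,-206/11,5 , 100/3, 70 , 187, 255, 835.04 , 882.44,939, 960]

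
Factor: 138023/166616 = 391/472 = 2^(  -  3)*17^1*23^1*59^(-1)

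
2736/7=2736/7 = 390.86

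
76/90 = 38/45 = 0.84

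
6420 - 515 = 5905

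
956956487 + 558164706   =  1515121193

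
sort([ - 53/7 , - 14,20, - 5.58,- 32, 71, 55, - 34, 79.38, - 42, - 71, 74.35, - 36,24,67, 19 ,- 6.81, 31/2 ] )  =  [ - 71,-42,-36, - 34, - 32,  -  14,-53/7 ,-6.81, - 5.58, 31/2,  19, 20,24, 55, 67, 71, 74.35, 79.38]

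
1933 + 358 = 2291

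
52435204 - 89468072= - 37032868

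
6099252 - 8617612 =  - 2518360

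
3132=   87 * 36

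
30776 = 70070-39294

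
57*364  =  20748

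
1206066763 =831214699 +374852064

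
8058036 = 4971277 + 3086759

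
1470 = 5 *294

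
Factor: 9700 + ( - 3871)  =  5829 = 3^1*29^1 *67^1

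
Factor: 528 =2^4*3^1*11^1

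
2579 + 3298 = 5877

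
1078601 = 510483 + 568118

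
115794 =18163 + 97631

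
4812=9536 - 4724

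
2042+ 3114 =5156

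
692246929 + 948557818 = 1640804747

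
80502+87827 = 168329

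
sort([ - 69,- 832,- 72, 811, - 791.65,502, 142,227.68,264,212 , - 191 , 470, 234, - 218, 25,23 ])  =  [ - 832, - 791.65, - 218, - 191, - 72, - 69,23,25, 142,212,227.68 , 234,264, 470, 502,811 ] 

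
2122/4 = 530  +  1/2=530.50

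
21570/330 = 719/11=65.36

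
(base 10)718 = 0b1011001110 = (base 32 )ME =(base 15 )32d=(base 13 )433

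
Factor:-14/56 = -1/4 = -2^(-2) 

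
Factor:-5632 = -2^9 *11^1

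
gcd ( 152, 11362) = 38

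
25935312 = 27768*934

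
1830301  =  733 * 2497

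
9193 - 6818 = 2375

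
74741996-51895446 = 22846550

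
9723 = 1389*7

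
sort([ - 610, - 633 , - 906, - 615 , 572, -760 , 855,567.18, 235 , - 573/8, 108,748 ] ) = [ - 906, - 760,-633, -615, - 610, - 573/8, 108, 235, 567.18, 572,748, 855 ] 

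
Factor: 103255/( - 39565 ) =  - 41^( - 1) * 107^1 = - 107/41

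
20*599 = 11980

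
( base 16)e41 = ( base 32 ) 3i1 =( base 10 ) 3649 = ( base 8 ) 7101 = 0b111001000001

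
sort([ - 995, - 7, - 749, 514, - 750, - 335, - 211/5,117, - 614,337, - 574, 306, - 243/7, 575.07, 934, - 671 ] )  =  [ - 995, - 750, - 749, - 671 , - 614, - 574, - 335, - 211/5  ,-243/7, - 7, 117,306,337,514, 575.07,934]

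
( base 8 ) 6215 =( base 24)5DL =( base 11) 2461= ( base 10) 3213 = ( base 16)c8d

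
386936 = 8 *48367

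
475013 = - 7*( - 67859 ) 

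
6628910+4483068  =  11111978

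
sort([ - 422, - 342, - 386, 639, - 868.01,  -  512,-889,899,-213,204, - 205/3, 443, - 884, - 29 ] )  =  [ - 889,-884, - 868.01, -512,- 422, - 386, - 342, - 213, - 205/3, - 29, 204, 443,639,899]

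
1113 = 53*21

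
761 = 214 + 547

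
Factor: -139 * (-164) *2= 2^3 * 41^1*139^1 =45592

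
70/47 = 1+ 23/47 = 1.49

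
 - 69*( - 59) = 4071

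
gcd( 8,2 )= 2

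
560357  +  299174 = 859531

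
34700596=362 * 95858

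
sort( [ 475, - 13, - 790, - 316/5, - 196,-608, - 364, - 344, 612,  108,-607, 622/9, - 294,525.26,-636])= [-790, - 636, - 608 , - 607,-364, - 344, - 294, - 196, - 316/5,-13, 622/9, 108,475,525.26,  612 ] 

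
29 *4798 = 139142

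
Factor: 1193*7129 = 8504897 = 1193^1* 7129^1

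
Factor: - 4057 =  - 4057^1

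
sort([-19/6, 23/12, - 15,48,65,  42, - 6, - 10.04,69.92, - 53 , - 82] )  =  [ - 82,-53, - 15, - 10.04,-6 , - 19/6  ,  23/12, 42,  48,65,69.92]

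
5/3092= 5/3092 = 0.00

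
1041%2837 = 1041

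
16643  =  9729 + 6914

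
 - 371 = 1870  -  2241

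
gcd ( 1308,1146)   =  6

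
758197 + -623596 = 134601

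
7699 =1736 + 5963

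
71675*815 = 58415125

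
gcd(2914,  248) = 62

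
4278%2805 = 1473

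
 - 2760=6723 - 9483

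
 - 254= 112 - 366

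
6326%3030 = 266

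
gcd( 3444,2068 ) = 4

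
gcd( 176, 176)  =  176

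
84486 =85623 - 1137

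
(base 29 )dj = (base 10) 396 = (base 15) 1B6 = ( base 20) jg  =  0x18c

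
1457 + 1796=3253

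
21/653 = 21/653  =  0.03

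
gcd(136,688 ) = 8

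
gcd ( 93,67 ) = 1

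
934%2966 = 934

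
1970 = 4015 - 2045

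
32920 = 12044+20876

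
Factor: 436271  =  11^1*17^1*2333^1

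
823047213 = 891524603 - 68477390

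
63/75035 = 63/75035=0.00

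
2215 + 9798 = 12013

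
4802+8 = 4810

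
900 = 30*30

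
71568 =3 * 23856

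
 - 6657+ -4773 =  - 11430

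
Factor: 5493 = 3^1 * 1831^1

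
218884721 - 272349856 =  - 53465135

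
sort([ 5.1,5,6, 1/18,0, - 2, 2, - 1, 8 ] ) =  [ - 2, - 1,0, 1/18, 2,  5,5.1,6, 8]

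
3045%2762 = 283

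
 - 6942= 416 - 7358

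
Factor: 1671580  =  2^2*5^1*83579^1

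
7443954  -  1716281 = 5727673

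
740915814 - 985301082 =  - 244385268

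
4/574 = 2/287 = 0.01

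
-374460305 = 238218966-612679271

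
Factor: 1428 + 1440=2868= 2^2*3^1* 239^1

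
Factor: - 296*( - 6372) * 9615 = 18134966880 = 2^5 *3^4*5^1 * 37^1*59^1*641^1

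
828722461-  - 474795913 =1303518374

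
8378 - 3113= 5265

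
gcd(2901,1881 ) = 3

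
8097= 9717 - 1620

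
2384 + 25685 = 28069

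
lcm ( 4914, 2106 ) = 14742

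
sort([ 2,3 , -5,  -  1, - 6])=[-6, - 5 , - 1, 2,3 ] 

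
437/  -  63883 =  - 437/63883= - 0.01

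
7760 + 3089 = 10849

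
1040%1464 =1040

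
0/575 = 0 = 0.00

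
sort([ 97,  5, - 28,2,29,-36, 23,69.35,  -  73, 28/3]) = [  -  73,  -  36, - 28, 2,5, 28/3,23,29, 69.35,97]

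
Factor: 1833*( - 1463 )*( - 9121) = 3^1*7^2*11^1*13^1*19^1 * 47^1 * 1303^1= 24459594159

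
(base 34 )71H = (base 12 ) 4867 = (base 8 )17717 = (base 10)8143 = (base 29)9JN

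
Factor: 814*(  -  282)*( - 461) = 105821628  =  2^2 *3^1 *11^1*37^1 *47^1*461^1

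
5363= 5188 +175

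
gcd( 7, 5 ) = 1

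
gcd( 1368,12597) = 57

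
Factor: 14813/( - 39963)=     -  3^( - 1 )*7^(  -  1)*11^( - 1)*173^ (  -  1 )*14813^1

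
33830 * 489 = 16542870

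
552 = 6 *92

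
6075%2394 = 1287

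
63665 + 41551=105216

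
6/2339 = 6/2339   =  0.00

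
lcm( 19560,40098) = 801960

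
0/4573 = 0= 0.00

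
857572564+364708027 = 1222280591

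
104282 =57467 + 46815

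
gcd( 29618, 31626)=502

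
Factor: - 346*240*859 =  - 2^5*3^1 * 5^1*173^1*859^1=-71331360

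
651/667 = 651/667 = 0.98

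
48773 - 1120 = 47653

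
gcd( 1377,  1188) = 27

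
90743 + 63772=154515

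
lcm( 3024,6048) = 6048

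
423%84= 3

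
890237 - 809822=80415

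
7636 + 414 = 8050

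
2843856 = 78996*36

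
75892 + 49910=125802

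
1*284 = 284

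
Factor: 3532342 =2^1 * 11^1 * 307^1 *523^1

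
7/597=7/597 = 0.01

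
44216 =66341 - 22125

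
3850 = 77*50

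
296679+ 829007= 1125686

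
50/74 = 25/37 = 0.68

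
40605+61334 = 101939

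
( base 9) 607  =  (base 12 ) 351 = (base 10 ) 493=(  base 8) 755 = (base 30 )gd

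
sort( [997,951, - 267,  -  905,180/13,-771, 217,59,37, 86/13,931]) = [-905, - 771, - 267,86/13,180/13,37, 59, 217,931,951,997]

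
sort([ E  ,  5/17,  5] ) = [5/17,E, 5 ]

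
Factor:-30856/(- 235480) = 19/145 = 5^(-1)*19^1*29^ (-1 )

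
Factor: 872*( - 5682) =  - 2^4 *3^1*109^1*947^1 = - 4954704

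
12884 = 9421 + 3463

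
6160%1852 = 604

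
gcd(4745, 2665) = 65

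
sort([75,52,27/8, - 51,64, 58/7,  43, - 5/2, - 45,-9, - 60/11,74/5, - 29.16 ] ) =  [ - 51, - 45 , - 29.16 , - 9,  -  60/11, - 5/2,27/8, 58/7,74/5,43,52,64, 75]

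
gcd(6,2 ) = 2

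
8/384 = 1/48 = 0.02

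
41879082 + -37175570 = 4703512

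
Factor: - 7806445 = -5^1 * 37^1*42197^1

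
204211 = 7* 29173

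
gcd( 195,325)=65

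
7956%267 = 213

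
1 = 1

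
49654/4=24827/2=12413.50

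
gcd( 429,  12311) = 13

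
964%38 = 14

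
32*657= 21024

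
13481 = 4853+8628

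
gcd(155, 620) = 155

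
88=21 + 67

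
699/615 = 233/205 = 1.14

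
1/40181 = 1/40181=0.00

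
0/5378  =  0 = 0.00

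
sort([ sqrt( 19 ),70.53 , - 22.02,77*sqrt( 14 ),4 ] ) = [ - 22.02 , 4,sqrt( 19 ),70.53,77*sqrt( 14 )]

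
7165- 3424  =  3741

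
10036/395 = 25 + 161/395 = 25.41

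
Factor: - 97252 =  - 2^2*41^1 * 593^1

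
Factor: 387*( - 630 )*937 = - 228449970= - 2^1*3^4*5^1*7^1*43^1 *937^1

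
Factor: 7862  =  2^1*3931^1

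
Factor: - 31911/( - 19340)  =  33/20= 2^( -2 )*3^1*5^( - 1 )*11^1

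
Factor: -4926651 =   -  3^1 * 17^1*96601^1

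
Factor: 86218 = 2^1*11^1*3919^1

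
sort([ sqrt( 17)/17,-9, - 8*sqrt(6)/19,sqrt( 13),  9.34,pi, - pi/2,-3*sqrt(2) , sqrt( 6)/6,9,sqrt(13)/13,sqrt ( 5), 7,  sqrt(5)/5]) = [ - 9 ,- 3 *sqrt( 2), - pi/2, - 8*sqrt(6)/19 , sqrt( 17)/17,sqrt( 13 ) /13,sqrt(6)/6, sqrt( 5)/5,  sqrt( 5),pi,sqrt( 13),7 , 9,  9.34]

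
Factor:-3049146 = -2^1*3^2*61^1 * 2777^1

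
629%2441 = 629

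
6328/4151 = 904/593 = 1.52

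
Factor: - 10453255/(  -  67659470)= 2^( - 1) * 2090651^1*6765947^( - 1 ) = 2090651/13531894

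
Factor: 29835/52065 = 3^1*17^1*89^ ( - 1)  =  51/89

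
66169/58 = 1140 + 49/58= 1140.84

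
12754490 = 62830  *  203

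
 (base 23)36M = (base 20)477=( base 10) 1747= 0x6d3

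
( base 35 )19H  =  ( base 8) 3025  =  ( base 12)a99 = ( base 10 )1557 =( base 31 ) 1J7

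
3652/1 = 3652 =3652.00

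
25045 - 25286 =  - 241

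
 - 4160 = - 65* 64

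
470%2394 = 470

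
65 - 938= - 873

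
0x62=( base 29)3B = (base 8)142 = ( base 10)98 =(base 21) 4E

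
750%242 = 24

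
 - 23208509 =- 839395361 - -816186852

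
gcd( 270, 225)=45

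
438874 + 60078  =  498952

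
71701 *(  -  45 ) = -3226545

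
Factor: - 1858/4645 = -2^1*5^( - 1)  =  - 2/5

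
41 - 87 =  - 46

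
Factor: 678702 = 2^1 * 3^1*113117^1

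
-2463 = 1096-3559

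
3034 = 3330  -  296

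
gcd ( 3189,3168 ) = 3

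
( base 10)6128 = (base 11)4671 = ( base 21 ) dih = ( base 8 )13760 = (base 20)f68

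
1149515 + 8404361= 9553876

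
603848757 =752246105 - 148397348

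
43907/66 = 43907/66 =665.26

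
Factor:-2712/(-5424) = 2^( - 1 )=1/2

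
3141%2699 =442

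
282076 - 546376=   -  264300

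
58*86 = 4988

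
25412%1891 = 829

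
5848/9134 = 2924/4567= 0.64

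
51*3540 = 180540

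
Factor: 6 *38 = 2^2*3^1*19^1 = 228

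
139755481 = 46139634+93615847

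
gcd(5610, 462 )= 66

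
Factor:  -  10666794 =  - 2^1*3^1*1777799^1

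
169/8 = 169/8 = 21.12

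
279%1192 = 279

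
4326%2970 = 1356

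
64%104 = 64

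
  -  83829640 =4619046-88448686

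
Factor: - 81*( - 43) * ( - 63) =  - 3^6*7^1*43^1=- 219429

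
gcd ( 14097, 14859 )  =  381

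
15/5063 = 15/5063 = 0.00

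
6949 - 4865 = 2084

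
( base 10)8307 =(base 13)3a20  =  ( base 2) 10000001110011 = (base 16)2073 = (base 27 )bai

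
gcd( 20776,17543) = 53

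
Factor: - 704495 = - 5^1*11^1*12809^1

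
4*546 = 2184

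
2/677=2/677 = 0.00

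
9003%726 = 291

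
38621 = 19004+19617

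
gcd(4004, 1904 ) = 28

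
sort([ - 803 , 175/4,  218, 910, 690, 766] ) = [ - 803,  175/4 , 218,690,  766, 910 ]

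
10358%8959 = 1399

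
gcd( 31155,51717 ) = 3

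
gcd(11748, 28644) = 132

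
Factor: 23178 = 2^1*3^1*3863^1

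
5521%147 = 82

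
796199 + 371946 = 1168145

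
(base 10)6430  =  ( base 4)1210132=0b1100100011110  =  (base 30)74A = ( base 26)9D8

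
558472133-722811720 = -164339587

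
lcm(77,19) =1463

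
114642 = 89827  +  24815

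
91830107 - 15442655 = 76387452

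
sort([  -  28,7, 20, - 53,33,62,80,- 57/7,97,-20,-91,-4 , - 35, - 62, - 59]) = [ - 91, - 62, - 59,  -  53, - 35,-28 , - 20, - 57/7, - 4,7, 20,  33 , 62,  80,97]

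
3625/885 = 4 + 17/177 =4.10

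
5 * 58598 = 292990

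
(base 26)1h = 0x2B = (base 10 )43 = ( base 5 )133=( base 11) 3a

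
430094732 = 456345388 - 26250656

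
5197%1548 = 553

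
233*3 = 699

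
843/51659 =843/51659 = 0.02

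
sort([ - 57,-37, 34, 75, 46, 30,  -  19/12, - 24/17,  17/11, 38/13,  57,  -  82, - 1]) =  [  -  82,- 57,-37 , - 19/12, - 24/17, - 1,  17/11, 38/13, 30,  34, 46 , 57,75]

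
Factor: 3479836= 2^2 *869959^1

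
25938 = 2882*9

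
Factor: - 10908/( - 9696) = 2^ ( - 3)*3^2 = 9/8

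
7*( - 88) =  - 616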